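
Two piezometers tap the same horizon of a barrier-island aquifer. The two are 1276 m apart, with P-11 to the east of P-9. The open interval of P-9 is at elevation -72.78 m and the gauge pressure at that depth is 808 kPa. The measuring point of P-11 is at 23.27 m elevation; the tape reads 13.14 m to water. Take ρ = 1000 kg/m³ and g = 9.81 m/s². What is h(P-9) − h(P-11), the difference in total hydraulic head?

Pressure head at P-9: ψ = P/(ρg) = 808×1000 / (1000 × 9.81) = 82.36 m.
Total head at P-9: h = z + ψ = -72.78 + 82.36 = 9.58 m.
Total head at P-11: h = 23.27 − 13.14 = 10.13 m.
Head difference: h(P-9) − h(P-11) = 9.58 − 10.13 = -0.55 m.

Δh ≈ -0.55 m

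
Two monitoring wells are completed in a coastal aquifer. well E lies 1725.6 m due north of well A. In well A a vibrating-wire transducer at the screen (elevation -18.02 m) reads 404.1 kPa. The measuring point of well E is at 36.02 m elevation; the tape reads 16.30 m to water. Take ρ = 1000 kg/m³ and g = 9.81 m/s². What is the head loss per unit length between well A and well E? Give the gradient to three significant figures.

Pressure head at well A: ψ = P/(ρg) = 404.1×1000 / (1000 × 9.81) = 41.19 m.
Total head at well A: h = z + ψ = -18.02 + 41.19 = 23.17 m.
Total head at well E: h = 36.02 − 16.30 = 19.72 m.
Head difference: h(well A) − h(well E) = 23.17 − 19.72 = 3.45 m.
Hydraulic gradient: i = |Δh| / L = 3.45 / 1725.6 = 0.00200.

i ≈ 0.00200 m/m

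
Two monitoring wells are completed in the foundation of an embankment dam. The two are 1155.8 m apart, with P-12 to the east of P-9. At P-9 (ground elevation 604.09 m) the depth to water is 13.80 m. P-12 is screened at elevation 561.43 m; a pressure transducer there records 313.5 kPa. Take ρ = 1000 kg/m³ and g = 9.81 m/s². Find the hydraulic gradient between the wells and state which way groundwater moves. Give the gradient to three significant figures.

i ≈ 0.00268; groundwater flows toward the west

Total head at P-9: h = 604.09 − 13.80 = 590.29 m.
Pressure head at P-12: ψ = P/(ρg) = 313.5×1000 / (1000 × 9.81) = 31.96 m.
Total head at P-12: h = z + ψ = 561.43 + 31.96 = 593.39 m.
Head difference: h(P-9) − h(P-12) = 590.29 − 593.39 = -3.10 m.
Hydraulic gradient: i = |Δh| / L = 3.10 / 1155.8 = 0.00268.
Flow is from higher to lower head: from P-12 toward P-9, i.e. toward the west.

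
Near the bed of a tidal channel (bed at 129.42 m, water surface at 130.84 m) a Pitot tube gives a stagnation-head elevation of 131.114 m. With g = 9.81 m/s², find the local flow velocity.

v ≈ 2.32 m/s

Near the bed, under hydrostatic conditions, the piezometric head (z + ψ) equals the free-surface elevation, 130.84 m.
Velocity head = total − piezometric = 131.114 − 130.84 = 0.274 m.
v = √(2g·h_v) = √(2 × 9.81 × 0.274) = 2.32 m/s.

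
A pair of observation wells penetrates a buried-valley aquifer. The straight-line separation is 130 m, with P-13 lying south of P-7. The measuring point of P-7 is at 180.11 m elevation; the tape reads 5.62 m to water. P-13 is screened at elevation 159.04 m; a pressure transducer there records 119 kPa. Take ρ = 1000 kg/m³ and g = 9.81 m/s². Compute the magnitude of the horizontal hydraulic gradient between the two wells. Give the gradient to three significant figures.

i ≈ 0.0255

Total head at P-7: h = 180.11 − 5.62 = 174.49 m.
Pressure head at P-13: ψ = P/(ρg) = 119×1000 / (1000 × 9.81) = 12.13 m.
Total head at P-13: h = z + ψ = 159.04 + 12.13 = 171.17 m.
Head difference: h(P-7) − h(P-13) = 174.49 − 171.17 = 3.32 m.
Hydraulic gradient: i = |Δh| / L = 3.32 / 130 = 0.0255.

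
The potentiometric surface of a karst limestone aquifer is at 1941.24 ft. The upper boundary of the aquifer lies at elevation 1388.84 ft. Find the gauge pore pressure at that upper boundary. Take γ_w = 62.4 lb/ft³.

P ≈ 239 psi

Pressure head at the aquifer top: ψ = h − z = 1941.24 − 1388.84 = 552.40 ft.
P = γψ/144 = 62.4 × 552.40 / 144 = 239 psi.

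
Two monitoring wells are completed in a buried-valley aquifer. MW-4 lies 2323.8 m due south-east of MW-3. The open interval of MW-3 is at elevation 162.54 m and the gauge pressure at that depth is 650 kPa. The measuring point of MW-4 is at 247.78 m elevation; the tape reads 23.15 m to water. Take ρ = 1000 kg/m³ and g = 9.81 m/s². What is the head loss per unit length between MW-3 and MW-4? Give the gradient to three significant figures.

i ≈ 0.00179 m/m

Pressure head at MW-3: ψ = P/(ρg) = 650×1000 / (1000 × 9.81) = 66.26 m.
Total head at MW-3: h = z + ψ = 162.54 + 66.26 = 228.80 m.
Total head at MW-4: h = 247.78 − 23.15 = 224.63 m.
Head difference: h(MW-3) − h(MW-4) = 228.80 − 224.63 = 4.17 m.
Hydraulic gradient: i = |Δh| / L = 4.17 / 2323.8 = 0.00179.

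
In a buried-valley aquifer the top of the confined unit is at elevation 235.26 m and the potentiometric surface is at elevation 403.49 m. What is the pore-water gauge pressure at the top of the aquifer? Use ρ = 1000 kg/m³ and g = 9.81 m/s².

Pressure head at the aquifer top: ψ = h − z = 403.49 − 235.26 = 168.23 m.
P = ρgψ = 1000 × 9.81 × 168.23 = 1650336 Pa ≈ 1650 kPa.

P ≈ 1650 kPa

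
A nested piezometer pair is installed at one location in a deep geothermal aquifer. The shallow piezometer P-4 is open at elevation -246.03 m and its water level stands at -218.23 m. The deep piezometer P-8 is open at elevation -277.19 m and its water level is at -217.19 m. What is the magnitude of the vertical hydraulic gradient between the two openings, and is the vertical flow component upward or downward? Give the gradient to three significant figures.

|i_v| ≈ 0.0334; vertical flow is upward

Total head at P-4: h = -218.23 m (water level in the standpipe).
Total head at P-8: h = -217.19 m.
Δh = h(P-4) − h(P-8) = -218.23 − (-217.19) = -1.04 m.
Vertical separation Δz = -246.03 − (-277.19) = 31.16 m.
|i_v| = |Δh| / Δz = 1.04 / 31.16 = 0.0334.
Head is higher in the deep piezometer, so vertical flow is upward (discharge condition).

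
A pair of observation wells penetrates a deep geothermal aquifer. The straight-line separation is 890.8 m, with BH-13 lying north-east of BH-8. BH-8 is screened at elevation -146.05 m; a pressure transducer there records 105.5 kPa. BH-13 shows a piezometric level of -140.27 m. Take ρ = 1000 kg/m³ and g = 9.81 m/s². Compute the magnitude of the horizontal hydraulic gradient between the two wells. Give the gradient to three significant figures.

i ≈ 0.00558

Pressure head at BH-8: ψ = P/(ρg) = 105.5×1000 / (1000 × 9.81) = 10.75 m.
Total head at BH-8: h = z + ψ = -146.05 + 10.75 = -135.30 m.
Total head at BH-13: h = -140.27 m (water level in the piezometer is the total head).
Head difference: h(BH-8) − h(BH-13) = -135.30 − (-140.27) = 4.97 m.
Hydraulic gradient: i = |Δh| / L = 4.97 / 890.8 = 0.00558.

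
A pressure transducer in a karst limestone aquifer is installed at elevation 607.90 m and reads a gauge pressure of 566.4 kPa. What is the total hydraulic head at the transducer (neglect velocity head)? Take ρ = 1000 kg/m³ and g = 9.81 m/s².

ψ = P/(ρg) = 566.4×1000 / (1000 × 9.81) = 57.74 m.
h = z + ψ = 607.90 + 57.74 = 665.64 m.

h ≈ 665.64 m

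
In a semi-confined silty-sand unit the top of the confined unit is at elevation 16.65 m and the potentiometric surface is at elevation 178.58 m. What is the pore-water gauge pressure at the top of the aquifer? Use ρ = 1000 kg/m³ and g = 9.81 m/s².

Pressure head at the aquifer top: ψ = h − z = 178.58 − 16.65 = 161.93 m.
P = ρgψ = 1000 × 9.81 × 161.93 = 1588533 Pa ≈ 1590 kPa.

P ≈ 1590 kPa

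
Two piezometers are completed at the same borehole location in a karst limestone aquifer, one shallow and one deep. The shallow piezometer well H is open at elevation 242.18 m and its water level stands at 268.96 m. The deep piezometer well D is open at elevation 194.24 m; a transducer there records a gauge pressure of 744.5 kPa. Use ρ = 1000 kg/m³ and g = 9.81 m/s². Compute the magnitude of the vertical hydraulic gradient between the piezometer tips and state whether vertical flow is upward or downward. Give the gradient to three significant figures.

|i_v| ≈ 0.0244; vertical flow is upward

Total head at well H: h = 268.96 m (water level in the standpipe).
Pressure head at well D: ψ = P/(ρg) = 744.5×1000 / (1000 × 9.81) = 75.89 m.
Total head at well D: h = z + ψ = 194.24 + 75.89 = 270.13 m.
Δh = h(well H) − h(well D) = 268.96 − 270.13 = -1.17 m.
Vertical separation Δz = 242.18 − 194.24 = 47.94 m.
|i_v| = |Δh| / Δz = 1.17 / 47.94 = 0.0244.
Head is higher in the deep piezometer, so vertical flow is upward (discharge condition).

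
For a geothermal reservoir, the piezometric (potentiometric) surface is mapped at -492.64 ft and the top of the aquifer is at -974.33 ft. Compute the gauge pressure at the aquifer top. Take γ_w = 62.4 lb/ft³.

Pressure head at the aquifer top: ψ = h − z = -492.64 − (-974.33) = 481.69 ft.
P = γψ/144 = 62.4 × 481.69 / 144 = 209 psi.

P ≈ 209 psi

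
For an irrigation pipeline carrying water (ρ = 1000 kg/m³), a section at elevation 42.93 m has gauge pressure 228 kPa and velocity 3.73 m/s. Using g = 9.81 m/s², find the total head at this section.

h ≈ 66.88 m

Pressure head ψ = P/(ρg) = 228×1000 / (1000 × 9.81) = 23.24 m.
Velocity head = v²/(2g) = 3.73² / (2 × 9.81) = 0.709 m.
h = z + ψ + v²/(2g) = 42.93 + 23.24 + 0.709 = 66.88 m.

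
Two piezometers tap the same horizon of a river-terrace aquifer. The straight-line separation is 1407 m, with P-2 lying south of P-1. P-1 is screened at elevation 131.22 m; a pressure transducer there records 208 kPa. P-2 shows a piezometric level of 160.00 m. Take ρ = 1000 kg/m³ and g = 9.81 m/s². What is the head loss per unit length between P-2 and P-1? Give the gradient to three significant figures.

Pressure head at P-1: ψ = P/(ρg) = 208×1000 / (1000 × 9.81) = 21.20 m.
Total head at P-1: h = z + ψ = 131.22 + 21.20 = 152.42 m.
Total head at P-2: h = 160.00 m (water level in the piezometer is the total head).
Head difference: h(P-1) − h(P-2) = 152.42 − 160.00 = -7.58 m.
Hydraulic gradient: i = |Δh| / L = 7.58 / 1407 = 0.00539.

i ≈ 0.00539 m/m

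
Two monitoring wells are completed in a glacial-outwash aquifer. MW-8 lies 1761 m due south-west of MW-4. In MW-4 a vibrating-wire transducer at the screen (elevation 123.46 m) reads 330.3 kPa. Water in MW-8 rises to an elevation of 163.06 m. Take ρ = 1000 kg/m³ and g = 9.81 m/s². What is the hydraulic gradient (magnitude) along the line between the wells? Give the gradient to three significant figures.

i ≈ 0.00337

Pressure head at MW-4: ψ = P/(ρg) = 330.3×1000 / (1000 × 9.81) = 33.67 m.
Total head at MW-4: h = z + ψ = 123.46 + 33.67 = 157.13 m.
Total head at MW-8: h = 163.06 m (water level in the piezometer is the total head).
Head difference: h(MW-4) − h(MW-8) = 157.13 − 163.06 = -5.93 m.
Hydraulic gradient: i = |Δh| / L = 5.93 / 1761 = 0.00337.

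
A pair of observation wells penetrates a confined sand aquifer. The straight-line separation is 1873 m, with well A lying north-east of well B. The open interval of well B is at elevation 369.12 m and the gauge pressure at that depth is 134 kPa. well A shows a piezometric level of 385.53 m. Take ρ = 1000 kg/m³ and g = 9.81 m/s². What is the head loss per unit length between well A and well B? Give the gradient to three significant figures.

Pressure head at well B: ψ = P/(ρg) = 134×1000 / (1000 × 9.81) = 13.66 m.
Total head at well B: h = z + ψ = 369.12 + 13.66 = 382.78 m.
Total head at well A: h = 385.53 m (water level in the piezometer is the total head).
Head difference: h(well B) − h(well A) = 382.78 − 385.53 = -2.75 m.
Hydraulic gradient: i = |Δh| / L = 2.75 / 1873 = 0.00147.

i ≈ 0.00147 m/m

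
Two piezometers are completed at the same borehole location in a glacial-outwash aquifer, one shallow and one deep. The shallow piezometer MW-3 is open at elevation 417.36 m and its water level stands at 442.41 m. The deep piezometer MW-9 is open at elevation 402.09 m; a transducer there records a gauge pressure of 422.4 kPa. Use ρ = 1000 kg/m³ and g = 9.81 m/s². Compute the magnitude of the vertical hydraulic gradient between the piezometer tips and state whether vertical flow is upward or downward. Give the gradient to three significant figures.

Total head at MW-3: h = 442.41 m (water level in the standpipe).
Pressure head at MW-9: ψ = P/(ρg) = 422.4×1000 / (1000 × 9.81) = 43.06 m.
Total head at MW-9: h = z + ψ = 402.09 + 43.06 = 445.15 m.
Δh = h(MW-3) − h(MW-9) = 442.41 − 445.15 = -2.74 m.
Vertical separation Δz = 417.36 − 402.09 = 15.27 m.
|i_v| = |Δh| / Δz = 2.74 / 15.27 = 0.179.
Head is higher in the deep piezometer, so vertical flow is upward (discharge condition).

|i_v| ≈ 0.179; vertical flow is upward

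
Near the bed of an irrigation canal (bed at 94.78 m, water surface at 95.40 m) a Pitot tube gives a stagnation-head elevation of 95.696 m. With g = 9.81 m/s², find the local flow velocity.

Near the bed, under hydrostatic conditions, the piezometric head (z + ψ) equals the free-surface elevation, 95.40 m.
Velocity head = total − piezometric = 95.696 − 95.40 = 0.296 m.
v = √(2g·h_v) = √(2 × 9.81 × 0.296) = 2.41 m/s.

v ≈ 2.41 m/s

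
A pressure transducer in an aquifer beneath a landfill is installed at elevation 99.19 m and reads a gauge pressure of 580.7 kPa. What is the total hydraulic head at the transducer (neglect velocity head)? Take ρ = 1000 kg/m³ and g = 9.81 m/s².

h ≈ 158.38 m

ψ = P/(ρg) = 580.7×1000 / (1000 × 9.81) = 59.19 m.
h = z + ψ = 99.19 + 59.19 = 158.38 m.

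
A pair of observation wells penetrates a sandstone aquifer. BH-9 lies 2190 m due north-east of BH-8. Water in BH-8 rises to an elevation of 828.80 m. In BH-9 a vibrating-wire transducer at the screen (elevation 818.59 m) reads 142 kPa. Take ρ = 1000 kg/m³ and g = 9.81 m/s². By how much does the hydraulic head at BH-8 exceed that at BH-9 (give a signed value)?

Total head at BH-8: h = 828.80 m (water level in the piezometer is the total head).
Pressure head at BH-9: ψ = P/(ρg) = 142×1000 / (1000 × 9.81) = 14.48 m.
Total head at BH-9: h = z + ψ = 818.59 + 14.48 = 833.07 m.
Head difference: h(BH-8) − h(BH-9) = 828.80 − 833.07 = -4.27 m.

Δh ≈ -4.27 m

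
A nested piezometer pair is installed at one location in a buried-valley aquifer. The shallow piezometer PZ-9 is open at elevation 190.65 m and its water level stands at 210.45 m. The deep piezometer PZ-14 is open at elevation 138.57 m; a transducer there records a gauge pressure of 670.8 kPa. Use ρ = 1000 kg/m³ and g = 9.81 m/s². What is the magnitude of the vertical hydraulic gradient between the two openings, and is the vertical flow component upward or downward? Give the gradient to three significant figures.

|i_v| ≈ 0.0672; vertical flow is downward

Total head at PZ-9: h = 210.45 m (water level in the standpipe).
Pressure head at PZ-14: ψ = P/(ρg) = 670.8×1000 / (1000 × 9.81) = 68.38 m.
Total head at PZ-14: h = z + ψ = 138.57 + 68.38 = 206.95 m.
Δh = h(PZ-9) − h(PZ-14) = 210.45 − 206.95 = 3.50 m.
Vertical separation Δz = 190.65 − 138.57 = 52.08 m.
|i_v| = |Δh| / Δz = 3.50 / 52.08 = 0.0672.
Head is higher in the shallow piezometer, so vertical flow is downward (recharge condition).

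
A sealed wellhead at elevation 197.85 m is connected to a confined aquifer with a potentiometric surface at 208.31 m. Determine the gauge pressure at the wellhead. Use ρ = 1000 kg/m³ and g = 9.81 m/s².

P ≈ 103 kPa

Head above the cap: Δh = 208.31 − 197.85 = 10.46 m.
P = ρgΔh = 1000 × 9.81 × 10.46 = 102613 Pa ≈ 103 kPa.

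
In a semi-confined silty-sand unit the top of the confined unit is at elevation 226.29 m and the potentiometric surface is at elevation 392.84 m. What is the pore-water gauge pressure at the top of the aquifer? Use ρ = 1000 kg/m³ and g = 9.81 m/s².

Pressure head at the aquifer top: ψ = h − z = 392.84 − 226.29 = 166.55 m.
P = ρgψ = 1000 × 9.81 × 166.55 = 1633855 Pa ≈ 1630 kPa.

P ≈ 1630 kPa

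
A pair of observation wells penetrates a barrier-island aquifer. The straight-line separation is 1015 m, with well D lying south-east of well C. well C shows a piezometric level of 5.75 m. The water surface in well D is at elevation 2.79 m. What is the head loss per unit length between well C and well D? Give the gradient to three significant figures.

i ≈ 0.00292 m/m

Total head at well C: h = 5.75 m (water level in the piezometer is the total head).
Total head at well D: h = 2.79 m (water level in the piezometer is the total head).
Head difference: h(well C) − h(well D) = 5.75 − 2.79 = 2.96 m.
Hydraulic gradient: i = |Δh| / L = 2.96 / 1015 = 0.00292.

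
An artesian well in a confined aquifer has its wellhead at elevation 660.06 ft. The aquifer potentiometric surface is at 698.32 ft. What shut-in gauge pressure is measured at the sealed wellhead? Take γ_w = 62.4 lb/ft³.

Head above the cap: Δh = 698.32 − 660.06 = 38.26 ft.
P = γΔh/144 = 62.4 × 38.26 / 144 = 16.6 psi.

P ≈ 16.6 psi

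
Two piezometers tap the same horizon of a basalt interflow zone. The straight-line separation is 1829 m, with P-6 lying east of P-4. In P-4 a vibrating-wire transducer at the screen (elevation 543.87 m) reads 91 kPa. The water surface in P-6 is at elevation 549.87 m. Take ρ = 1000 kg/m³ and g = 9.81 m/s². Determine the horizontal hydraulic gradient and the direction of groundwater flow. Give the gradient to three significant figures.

i ≈ 0.00179; groundwater flows toward the east

Pressure head at P-4: ψ = P/(ρg) = 91×1000 / (1000 × 9.81) = 9.28 m.
Total head at P-4: h = z + ψ = 543.87 + 9.28 = 553.15 m.
Total head at P-6: h = 549.87 m (water level in the piezometer is the total head).
Head difference: h(P-4) − h(P-6) = 553.15 − 549.87 = 3.28 m.
Hydraulic gradient: i = |Δh| / L = 3.28 / 1829 = 0.00179.
Flow is from higher to lower head: from P-4 toward P-6, i.e. toward the east.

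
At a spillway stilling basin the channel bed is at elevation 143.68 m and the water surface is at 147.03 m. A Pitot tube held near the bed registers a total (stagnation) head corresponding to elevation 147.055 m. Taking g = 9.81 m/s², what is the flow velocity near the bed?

Near the bed, under hydrostatic conditions, the piezometric head (z + ψ) equals the free-surface elevation, 147.03 m.
Velocity head = total − piezometric = 147.055 − 147.03 = 0.025 m.
v = √(2g·h_v) = √(2 × 9.81 × 0.025) = 0.700 m/s.

v ≈ 0.700 m/s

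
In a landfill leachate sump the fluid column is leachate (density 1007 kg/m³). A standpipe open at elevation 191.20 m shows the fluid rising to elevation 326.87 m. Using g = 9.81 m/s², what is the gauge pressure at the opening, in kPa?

P ≈ 1340 kPa

Pressure head ψ = h − z = 326.87 − 191.20 = 135.67 m.
P = ρgψ = 1007 × 9.81 × 135.67 = 1340239 Pa ≈ 1340 kPa.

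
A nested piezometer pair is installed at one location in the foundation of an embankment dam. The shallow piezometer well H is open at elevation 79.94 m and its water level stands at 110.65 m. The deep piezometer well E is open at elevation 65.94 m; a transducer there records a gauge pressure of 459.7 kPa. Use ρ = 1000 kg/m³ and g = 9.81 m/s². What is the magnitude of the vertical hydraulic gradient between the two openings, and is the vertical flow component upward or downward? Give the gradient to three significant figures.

Total head at well H: h = 110.65 m (water level in the standpipe).
Pressure head at well E: ψ = P/(ρg) = 459.7×1000 / (1000 × 9.81) = 46.86 m.
Total head at well E: h = z + ψ = 65.94 + 46.86 = 112.80 m.
Δh = h(well H) − h(well E) = 110.65 − 112.80 = -2.15 m.
Vertical separation Δz = 79.94 − 65.94 = 14.00 m.
|i_v| = |Δh| / Δz = 2.15 / 14.00 = 0.154.
Head is higher in the deep piezometer, so vertical flow is upward (discharge condition).

|i_v| ≈ 0.154; vertical flow is upward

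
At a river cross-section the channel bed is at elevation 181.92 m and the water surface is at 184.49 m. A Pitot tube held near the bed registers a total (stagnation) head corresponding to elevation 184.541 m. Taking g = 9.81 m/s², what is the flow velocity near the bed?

v ≈ 1.00 m/s

Near the bed, under hydrostatic conditions, the piezometric head (z + ψ) equals the free-surface elevation, 184.49 m.
Velocity head = total − piezometric = 184.541 − 184.49 = 0.051 m.
v = √(2g·h_v) = √(2 × 9.81 × 0.051) = 1.00 m/s.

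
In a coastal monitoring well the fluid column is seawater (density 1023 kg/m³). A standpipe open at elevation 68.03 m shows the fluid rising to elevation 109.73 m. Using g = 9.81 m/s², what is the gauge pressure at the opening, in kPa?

P ≈ 418 kPa

Pressure head ψ = h − z = 109.73 − 68.03 = 41.70 m.
P = ρgψ = 1023 × 9.81 × 41.70 = 418486 Pa ≈ 418 kPa.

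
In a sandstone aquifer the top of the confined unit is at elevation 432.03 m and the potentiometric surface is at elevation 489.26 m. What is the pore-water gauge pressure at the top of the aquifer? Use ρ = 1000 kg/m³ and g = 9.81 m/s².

Pressure head at the aquifer top: ψ = h − z = 489.26 − 432.03 = 57.23 m.
P = ρgψ = 1000 × 9.81 × 57.23 = 561426 Pa ≈ 561 kPa.

P ≈ 561 kPa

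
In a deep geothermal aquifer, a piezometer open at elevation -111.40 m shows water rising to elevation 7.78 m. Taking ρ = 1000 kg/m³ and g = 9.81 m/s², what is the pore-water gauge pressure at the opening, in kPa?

Pressure head ψ = h − z = 7.78 − (-111.40) = 119.18 m.
P = ρgψ = 1000 × 9.81 × 119.18 = 1169156 Pa ≈ 1170 kPa.

P ≈ 1170 kPa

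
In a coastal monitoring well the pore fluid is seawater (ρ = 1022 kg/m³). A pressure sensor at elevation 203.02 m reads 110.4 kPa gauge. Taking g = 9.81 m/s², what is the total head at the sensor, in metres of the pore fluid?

h ≈ 214.03 m

ψ = P/(ρg) = 110.4×1000 / (1022 × 9.81) = 11.01 m.
h = z + ψ = 203.02 + 11.01 = 214.03 m.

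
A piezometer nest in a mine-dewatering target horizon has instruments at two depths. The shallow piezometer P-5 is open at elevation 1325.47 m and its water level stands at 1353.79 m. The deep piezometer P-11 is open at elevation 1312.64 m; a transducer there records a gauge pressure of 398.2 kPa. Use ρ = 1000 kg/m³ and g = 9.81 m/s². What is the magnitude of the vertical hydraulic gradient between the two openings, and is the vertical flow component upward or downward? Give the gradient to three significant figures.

Total head at P-5: h = 1353.79 m (water level in the standpipe).
Pressure head at P-11: ψ = P/(ρg) = 398.2×1000 / (1000 × 9.81) = 40.59 m.
Total head at P-11: h = z + ψ = 1312.64 + 40.59 = 1353.23 m.
Δh = h(P-5) − h(P-11) = 1353.79 − 1353.23 = 0.56 m.
Vertical separation Δz = 1325.47 − 1312.64 = 12.83 m.
|i_v| = |Δh| / Δz = 0.56 / 12.83 = 0.0436.
Head is higher in the shallow piezometer, so vertical flow is downward (recharge condition).

|i_v| ≈ 0.0436; vertical flow is downward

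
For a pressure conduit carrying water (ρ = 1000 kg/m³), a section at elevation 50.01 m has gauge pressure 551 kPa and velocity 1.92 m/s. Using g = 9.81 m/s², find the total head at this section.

h ≈ 106.37 m

Pressure head ψ = P/(ρg) = 551×1000 / (1000 × 9.81) = 56.17 m.
Velocity head = v²/(2g) = 1.92² / (2 × 9.81) = 0.188 m.
h = z + ψ + v²/(2g) = 50.01 + 56.17 + 0.188 = 106.37 m.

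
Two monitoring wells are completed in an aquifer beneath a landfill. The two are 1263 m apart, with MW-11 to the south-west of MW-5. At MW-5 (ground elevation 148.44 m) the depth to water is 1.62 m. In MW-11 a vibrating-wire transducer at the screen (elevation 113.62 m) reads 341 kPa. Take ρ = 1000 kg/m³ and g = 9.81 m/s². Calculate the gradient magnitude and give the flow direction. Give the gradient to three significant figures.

i ≈ 0.00124; groundwater flows toward the north-east

Total head at MW-5: h = 148.44 − 1.62 = 146.82 m.
Pressure head at MW-11: ψ = P/(ρg) = 341×1000 / (1000 × 9.81) = 34.76 m.
Total head at MW-11: h = z + ψ = 113.62 + 34.76 = 148.38 m.
Head difference: h(MW-5) − h(MW-11) = 146.82 − 148.38 = -1.56 m.
Hydraulic gradient: i = |Δh| / L = 1.56 / 1263 = 0.00124.
Flow is from higher to lower head: from MW-11 toward MW-5, i.e. toward the north-east.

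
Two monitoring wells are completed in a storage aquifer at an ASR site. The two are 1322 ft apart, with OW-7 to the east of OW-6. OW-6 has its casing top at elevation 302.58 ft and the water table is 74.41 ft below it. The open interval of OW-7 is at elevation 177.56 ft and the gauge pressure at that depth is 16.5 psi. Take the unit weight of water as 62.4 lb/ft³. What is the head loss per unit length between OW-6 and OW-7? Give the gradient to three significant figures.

i ≈ 0.00948 ft/ft

Total head at OW-6: h = 302.58 − 74.41 = 228.17 ft.
Pressure head at OW-7: ψ = 144·P/γ = 144 × 16.5 / 62.4 = 38.08 ft.
Total head at OW-7: h = z + ψ = 177.56 + 38.08 = 215.64 ft.
Head difference: h(OW-6) − h(OW-7) = 228.17 − 215.64 = 12.53 ft.
Hydraulic gradient: i = |Δh| / L = 12.53 / 1322 = 0.00948.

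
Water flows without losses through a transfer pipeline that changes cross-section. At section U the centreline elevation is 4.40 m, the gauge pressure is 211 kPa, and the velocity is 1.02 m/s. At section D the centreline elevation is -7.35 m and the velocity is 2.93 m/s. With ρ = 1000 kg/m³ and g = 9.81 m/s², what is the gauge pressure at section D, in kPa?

P₂ ≈ 322 kPa

Pressure head at U: ψ₁ = P₁/(ρg) = 211×1000 / (1000 × 9.81) = 21.51 m.
Velocity heads: v₁²/2g = 1.02²/19.62 = 0.053 m; v₂²/2g = 2.93²/19.62 = 0.438 m.
Total head H = z₁ + ψ₁ + v₁²/2g = 4.40 + 21.51 + 0.053 = 25.96 m.
ψ₂ = H − z₂ − v₂²/2g = 25.96 − (-7.35) − 0.438 = 32.87 m.
P₂ = ρgψ₂ = 1000 × 9.81 × 32.87 ≈ 322 kPa.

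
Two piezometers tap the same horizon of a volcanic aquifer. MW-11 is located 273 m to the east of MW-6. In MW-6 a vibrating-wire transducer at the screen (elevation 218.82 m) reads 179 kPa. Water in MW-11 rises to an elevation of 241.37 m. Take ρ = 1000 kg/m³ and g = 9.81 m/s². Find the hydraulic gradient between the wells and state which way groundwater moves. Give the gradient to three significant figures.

Pressure head at MW-6: ψ = P/(ρg) = 179×1000 / (1000 × 9.81) = 18.25 m.
Total head at MW-6: h = z + ψ = 218.82 + 18.25 = 237.07 m.
Total head at MW-11: h = 241.37 m (water level in the piezometer is the total head).
Head difference: h(MW-6) − h(MW-11) = 237.07 − 241.37 = -4.30 m.
Hydraulic gradient: i = |Δh| / L = 4.30 / 273 = 0.0158.
Flow is from higher to lower head: from MW-11 toward MW-6, i.e. toward the west.

i ≈ 0.0158; groundwater flows toward the west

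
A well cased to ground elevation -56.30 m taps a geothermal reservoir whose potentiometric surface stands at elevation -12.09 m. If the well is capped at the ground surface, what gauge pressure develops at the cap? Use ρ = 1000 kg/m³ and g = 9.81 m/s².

P ≈ 434 kPa

Head above the cap: Δh = -12.09 − (-56.30) = 44.21 m.
P = ρgΔh = 1000 × 9.81 × 44.21 = 433700 Pa ≈ 434 kPa.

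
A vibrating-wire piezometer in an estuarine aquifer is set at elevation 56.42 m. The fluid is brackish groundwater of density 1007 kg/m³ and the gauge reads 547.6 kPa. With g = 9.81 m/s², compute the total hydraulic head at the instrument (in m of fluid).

ψ = P/(ρg) = 547.6×1000 / (1007 × 9.81) = 55.43 m.
h = z + ψ = 56.42 + 55.43 = 111.85 m.

h ≈ 111.85 m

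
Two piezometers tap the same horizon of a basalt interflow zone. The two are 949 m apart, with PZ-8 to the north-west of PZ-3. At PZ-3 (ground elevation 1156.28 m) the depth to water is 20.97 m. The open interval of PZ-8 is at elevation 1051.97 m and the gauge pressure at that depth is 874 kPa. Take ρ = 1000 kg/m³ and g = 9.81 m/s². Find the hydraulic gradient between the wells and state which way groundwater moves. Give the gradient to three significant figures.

Total head at PZ-3: h = 1156.28 − 20.97 = 1135.31 m.
Pressure head at PZ-8: ψ = P/(ρg) = 874×1000 / (1000 × 9.81) = 89.09 m.
Total head at PZ-8: h = z + ψ = 1051.97 + 89.09 = 1141.06 m.
Head difference: h(PZ-3) − h(PZ-8) = 1135.31 − 1141.06 = -5.75 m.
Hydraulic gradient: i = |Δh| / L = 5.75 / 949 = 0.00606.
Flow is from higher to lower head: from PZ-8 toward PZ-3, i.e. toward the south-east.

i ≈ 0.00606; groundwater flows toward the south-east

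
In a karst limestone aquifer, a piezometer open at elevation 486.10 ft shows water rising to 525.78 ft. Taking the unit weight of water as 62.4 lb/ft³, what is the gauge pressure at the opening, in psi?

P ≈ 17.2 psi

Pressure head ψ = h − z = 525.78 − 486.10 = 39.68 ft.
P = γ·ψ / 144 = 62.4 × 39.68 / 144 = 17.2 psi.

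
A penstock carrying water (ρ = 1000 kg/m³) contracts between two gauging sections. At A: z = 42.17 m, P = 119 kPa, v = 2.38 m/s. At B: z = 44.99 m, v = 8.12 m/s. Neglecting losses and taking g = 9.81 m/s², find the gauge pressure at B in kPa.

P₂ ≈ 61.2 kPa

Pressure head at A: ψ₁ = P₁/(ρg) = 119×1000 / (1000 × 9.81) = 12.13 m.
Velocity heads: v₁²/2g = 2.38²/19.62 = 0.289 m; v₂²/2g = 8.12²/19.62 = 3.361 m.
Total head H = z₁ + ψ₁ + v₁²/2g = 42.17 + 12.13 + 0.289 = 54.59 m.
ψ₂ = H − z₂ − v₂²/2g = 54.59 − 44.99 − 3.361 = 6.24 m.
P₂ = ρgψ₂ = 1000 × 9.81 × 6.24 ≈ 61.2 kPa.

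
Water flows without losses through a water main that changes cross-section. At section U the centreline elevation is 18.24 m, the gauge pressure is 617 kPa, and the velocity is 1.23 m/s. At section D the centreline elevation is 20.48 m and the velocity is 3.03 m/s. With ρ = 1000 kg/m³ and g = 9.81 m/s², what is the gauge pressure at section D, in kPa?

Pressure head at U: ψ₁ = P₁/(ρg) = 617×1000 / (1000 × 9.81) = 62.90 m.
Velocity heads: v₁²/2g = 1.23²/19.62 = 0.077 m; v₂²/2g = 3.03²/19.62 = 0.468 m.
Total head H = z₁ + ψ₁ + v₁²/2g = 18.24 + 62.90 + 0.077 = 81.22 m.
ψ₂ = H − z₂ − v₂²/2g = 81.22 − 20.48 − 0.468 = 60.27 m.
P₂ = ρgψ₂ = 1000 × 9.81 × 60.27 ≈ 591 kPa.

P₂ ≈ 591 kPa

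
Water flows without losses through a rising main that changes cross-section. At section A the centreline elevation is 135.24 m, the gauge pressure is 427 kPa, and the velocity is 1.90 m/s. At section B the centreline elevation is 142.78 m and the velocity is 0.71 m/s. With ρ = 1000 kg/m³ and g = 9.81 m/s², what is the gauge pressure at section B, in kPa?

Pressure head at A: ψ₁ = P₁/(ρg) = 427×1000 / (1000 × 9.81) = 43.53 m.
Velocity heads: v₁²/2g = 1.90²/19.62 = 0.184 m; v₂²/2g = 0.71²/19.62 = 0.026 m.
Total head H = z₁ + ψ₁ + v₁²/2g = 135.24 + 43.53 + 0.184 = 178.95 m.
ψ₂ = H − z₂ − v₂²/2g = 178.95 − 142.78 − 0.026 = 36.14 m.
P₂ = ρgψ₂ = 1000 × 9.81 × 36.14 ≈ 355 kPa.

P₂ ≈ 355 kPa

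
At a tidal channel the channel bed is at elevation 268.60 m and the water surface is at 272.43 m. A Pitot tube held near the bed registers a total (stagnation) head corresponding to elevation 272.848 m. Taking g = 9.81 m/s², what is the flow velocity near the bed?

Near the bed, under hydrostatic conditions, the piezometric head (z + ψ) equals the free-surface elevation, 272.43 m.
Velocity head = total − piezometric = 272.848 − 272.43 = 0.418 m.
v = √(2g·h_v) = √(2 × 9.81 × 0.418) = 2.86 m/s.

v ≈ 2.86 m/s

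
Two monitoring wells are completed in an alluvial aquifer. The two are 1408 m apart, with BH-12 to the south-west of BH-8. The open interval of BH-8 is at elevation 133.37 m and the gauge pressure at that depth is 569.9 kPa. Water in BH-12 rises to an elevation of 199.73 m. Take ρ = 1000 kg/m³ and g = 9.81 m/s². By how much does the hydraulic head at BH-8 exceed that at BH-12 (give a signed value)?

Δh ≈ -8.27 m

Pressure head at BH-8: ψ = P/(ρg) = 569.9×1000 / (1000 × 9.81) = 58.09 m.
Total head at BH-8: h = z + ψ = 133.37 + 58.09 = 191.46 m.
Total head at BH-12: h = 199.73 m (water level in the piezometer is the total head).
Head difference: h(BH-8) − h(BH-12) = 191.46 − 199.73 = -8.27 m.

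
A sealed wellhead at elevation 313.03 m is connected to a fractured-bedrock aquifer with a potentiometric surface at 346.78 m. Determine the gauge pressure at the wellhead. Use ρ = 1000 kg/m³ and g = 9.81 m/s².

P ≈ 331 kPa

Head above the cap: Δh = 346.78 − 313.03 = 33.75 m.
P = ρgΔh = 1000 × 9.81 × 33.75 = 331088 Pa ≈ 331 kPa.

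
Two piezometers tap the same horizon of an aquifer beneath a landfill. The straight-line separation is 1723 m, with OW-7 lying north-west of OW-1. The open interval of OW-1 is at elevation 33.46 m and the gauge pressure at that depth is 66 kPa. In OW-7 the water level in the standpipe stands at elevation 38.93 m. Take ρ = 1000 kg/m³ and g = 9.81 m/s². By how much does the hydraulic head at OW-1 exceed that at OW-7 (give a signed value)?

Δh ≈ 1.26 m

Pressure head at OW-1: ψ = P/(ρg) = 66×1000 / (1000 × 9.81) = 6.73 m.
Total head at OW-1: h = z + ψ = 33.46 + 6.73 = 40.19 m.
Total head at OW-7: h = 38.93 m (water level in the piezometer is the total head).
Head difference: h(OW-1) − h(OW-7) = 40.19 − 38.93 = 1.26 m.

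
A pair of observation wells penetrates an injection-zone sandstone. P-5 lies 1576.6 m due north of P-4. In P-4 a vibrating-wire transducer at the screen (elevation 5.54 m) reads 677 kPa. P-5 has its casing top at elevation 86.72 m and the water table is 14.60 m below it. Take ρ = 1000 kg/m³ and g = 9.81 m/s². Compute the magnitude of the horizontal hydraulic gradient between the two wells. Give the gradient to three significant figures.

Pressure head at P-4: ψ = P/(ρg) = 677×1000 / (1000 × 9.81) = 69.01 m.
Total head at P-4: h = z + ψ = 5.54 + 69.01 = 74.55 m.
Total head at P-5: h = 86.72 − 14.60 = 72.12 m.
Head difference: h(P-4) − h(P-5) = 74.55 − 72.12 = 2.43 m.
Hydraulic gradient: i = |Δh| / L = 2.43 / 1576.6 = 0.00154.

i ≈ 0.00154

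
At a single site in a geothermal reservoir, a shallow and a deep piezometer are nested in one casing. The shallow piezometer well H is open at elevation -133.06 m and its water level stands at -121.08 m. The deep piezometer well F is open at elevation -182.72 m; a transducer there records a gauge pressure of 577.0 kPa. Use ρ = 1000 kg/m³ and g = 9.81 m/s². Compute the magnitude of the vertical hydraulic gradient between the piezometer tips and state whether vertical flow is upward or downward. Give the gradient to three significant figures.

|i_v| ≈ 0.0568; vertical flow is downward

Total head at well H: h = -121.08 m (water level in the standpipe).
Pressure head at well F: ψ = P/(ρg) = 577.0×1000 / (1000 × 9.81) = 58.82 m.
Total head at well F: h = z + ψ = -182.72 + 58.82 = -123.90 m.
Δh = h(well H) − h(well F) = -121.08 − (-123.90) = 2.82 m.
Vertical separation Δz = -133.06 − (-182.72) = 49.66 m.
|i_v| = |Δh| / Δz = 2.82 / 49.66 = 0.0568.
Head is higher in the shallow piezometer, so vertical flow is downward (recharge condition).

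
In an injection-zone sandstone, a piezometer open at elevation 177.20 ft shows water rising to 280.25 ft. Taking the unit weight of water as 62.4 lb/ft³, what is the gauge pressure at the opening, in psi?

P ≈ 44.7 psi

Pressure head ψ = h − z = 280.25 − 177.20 = 103.05 ft.
P = γ·ψ / 144 = 62.4 × 103.05 / 144 = 44.7 psi.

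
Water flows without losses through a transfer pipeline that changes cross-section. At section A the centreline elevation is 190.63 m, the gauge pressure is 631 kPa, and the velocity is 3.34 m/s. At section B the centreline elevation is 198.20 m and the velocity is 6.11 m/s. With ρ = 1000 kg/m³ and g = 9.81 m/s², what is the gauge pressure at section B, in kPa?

P₂ ≈ 544 kPa

Pressure head at A: ψ₁ = P₁/(ρg) = 631×1000 / (1000 × 9.81) = 64.32 m.
Velocity heads: v₁²/2g = 3.34²/19.62 = 0.569 m; v₂²/2g = 6.11²/19.62 = 1.903 m.
Total head H = z₁ + ψ₁ + v₁²/2g = 190.63 + 64.32 + 0.569 = 255.52 m.
ψ₂ = H − z₂ − v₂²/2g = 255.52 − 198.20 − 1.903 = 55.42 m.
P₂ = ρgψ₂ = 1000 × 9.81 × 55.42 ≈ 544 kPa.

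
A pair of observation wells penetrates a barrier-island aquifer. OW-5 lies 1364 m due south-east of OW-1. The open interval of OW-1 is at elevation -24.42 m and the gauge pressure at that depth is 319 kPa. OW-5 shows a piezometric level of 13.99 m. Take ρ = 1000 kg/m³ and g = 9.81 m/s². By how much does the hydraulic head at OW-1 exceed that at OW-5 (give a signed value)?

Pressure head at OW-1: ψ = P/(ρg) = 319×1000 / (1000 × 9.81) = 32.52 m.
Total head at OW-1: h = z + ψ = -24.42 + 32.52 = 8.10 m.
Total head at OW-5: h = 13.99 m (water level in the piezometer is the total head).
Head difference: h(OW-1) − h(OW-5) = 8.10 − 13.99 = -5.89 m.

Δh ≈ -5.89 m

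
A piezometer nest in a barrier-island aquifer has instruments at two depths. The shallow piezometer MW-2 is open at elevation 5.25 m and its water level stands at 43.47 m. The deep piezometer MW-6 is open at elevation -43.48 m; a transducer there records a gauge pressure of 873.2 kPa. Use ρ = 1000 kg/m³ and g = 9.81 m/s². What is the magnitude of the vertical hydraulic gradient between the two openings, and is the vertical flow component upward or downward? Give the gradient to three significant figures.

Total head at MW-2: h = 43.47 m (water level in the standpipe).
Pressure head at MW-6: ψ = P/(ρg) = 873.2×1000 / (1000 × 9.81) = 89.01 m.
Total head at MW-6: h = z + ψ = -43.48 + 89.01 = 45.53 m.
Δh = h(MW-2) − h(MW-6) = 43.47 − 45.53 = -2.06 m.
Vertical separation Δz = 5.25 − (-43.48) = 48.73 m.
|i_v| = |Δh| / Δz = 2.06 / 48.73 = 0.0423.
Head is higher in the deep piezometer, so vertical flow is upward (discharge condition).

|i_v| ≈ 0.0423; vertical flow is upward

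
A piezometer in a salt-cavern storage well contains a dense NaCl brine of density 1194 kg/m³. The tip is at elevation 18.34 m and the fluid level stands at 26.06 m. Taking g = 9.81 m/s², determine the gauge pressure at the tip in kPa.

Pressure head ψ = h − z = 26.06 − 18.34 = 7.72 m.
P = ρgψ = 1194 × 9.81 × 7.72 = 90425 Pa ≈ 90.4 kPa.

P ≈ 90.4 kPa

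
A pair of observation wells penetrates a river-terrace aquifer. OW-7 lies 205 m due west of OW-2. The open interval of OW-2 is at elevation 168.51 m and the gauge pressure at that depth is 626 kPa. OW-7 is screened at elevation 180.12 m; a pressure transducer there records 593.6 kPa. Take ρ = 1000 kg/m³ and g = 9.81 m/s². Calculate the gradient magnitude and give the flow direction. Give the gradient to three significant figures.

Pressure head at OW-2: ψ = P/(ρg) = 626×1000 / (1000 × 9.81) = 63.81 m.
Total head at OW-2: h = z + ψ = 168.51 + 63.81 = 232.32 m.
Pressure head at OW-7: ψ = P/(ρg) = 593.6×1000 / (1000 × 9.81) = 60.51 m.
Total head at OW-7: h = z + ψ = 180.12 + 60.51 = 240.63 m.
Head difference: h(OW-2) − h(OW-7) = 232.32 − 240.63 = -8.31 m.
Hydraulic gradient: i = |Δh| / L = 8.31 / 205 = 0.0405.
Flow is from higher to lower head: from OW-7 toward OW-2, i.e. toward the east.

i ≈ 0.0405; groundwater flows toward the east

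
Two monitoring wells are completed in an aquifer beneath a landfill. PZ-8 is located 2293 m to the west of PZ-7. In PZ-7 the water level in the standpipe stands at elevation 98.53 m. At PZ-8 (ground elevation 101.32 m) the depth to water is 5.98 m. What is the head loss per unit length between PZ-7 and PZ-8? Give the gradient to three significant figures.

i ≈ 0.00139 m/m

Total head at PZ-7: h = 98.53 m (water level in the piezometer is the total head).
Total head at PZ-8: h = 101.32 − 5.98 = 95.34 m.
Head difference: h(PZ-7) − h(PZ-8) = 98.53 − 95.34 = 3.19 m.
Hydraulic gradient: i = |Δh| / L = 3.19 / 2293 = 0.00139.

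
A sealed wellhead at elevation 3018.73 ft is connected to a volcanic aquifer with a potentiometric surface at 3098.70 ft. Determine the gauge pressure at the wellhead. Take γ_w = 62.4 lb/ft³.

Head above the cap: Δh = 3098.70 − 3018.73 = 79.97 ft.
P = γΔh/144 = 62.4 × 79.97 / 144 = 34.7 psi.

P ≈ 34.7 psi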